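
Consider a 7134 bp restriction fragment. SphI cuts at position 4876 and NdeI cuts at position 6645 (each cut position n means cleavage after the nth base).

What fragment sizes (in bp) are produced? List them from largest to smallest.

4876, 1769, 489 bp

Combined cut positions (sorted): 4876, 6645.
Linear molecule, 2 cuts → 3 fragments:
  4876 − 0 = 4876 bp
  6645 − 4876 = 1769 bp
  7134 − 6645 = 489 bp
Sorted largest to smallest: 4876, 1769, 489 bp.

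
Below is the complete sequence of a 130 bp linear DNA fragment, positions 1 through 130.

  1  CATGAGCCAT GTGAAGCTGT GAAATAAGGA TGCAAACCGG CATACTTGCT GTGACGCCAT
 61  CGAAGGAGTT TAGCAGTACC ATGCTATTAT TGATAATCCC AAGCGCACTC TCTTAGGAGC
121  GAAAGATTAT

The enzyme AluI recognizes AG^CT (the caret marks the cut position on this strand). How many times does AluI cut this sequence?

AGCT occurs starting at position 15.
AluI cuts at 1 site.

1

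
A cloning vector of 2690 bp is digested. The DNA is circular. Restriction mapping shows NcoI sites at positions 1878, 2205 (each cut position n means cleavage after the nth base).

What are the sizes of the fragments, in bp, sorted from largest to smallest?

2363, 327 bp

Circular molecule, 2 cuts → 2 fragments:
  2205 − 1878 = 327 bp
  wrap: 2690 − 2205 + 1878 = 2363 bp
Sorted largest to smallest: 2363, 327 bp.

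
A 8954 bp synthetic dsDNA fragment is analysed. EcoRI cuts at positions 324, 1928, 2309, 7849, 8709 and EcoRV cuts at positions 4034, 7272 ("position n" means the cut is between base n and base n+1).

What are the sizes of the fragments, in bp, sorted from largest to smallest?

3238, 1725, 1604, 860, 577, 381, 324, 245 bp

Combined cut positions (sorted): 324, 1928, 2309, 4034, 7272, 7849, 8709.
Linear molecule, 7 cuts → 8 fragments:
  324 − 0 = 324 bp
  1928 − 324 = 1604 bp
  2309 − 1928 = 381 bp
  4034 − 2309 = 1725 bp
  7272 − 4034 = 3238 bp
  7849 − 7272 = 577 bp
  8709 − 7849 = 860 bp
  8954 − 8709 = 245 bp
Sorted largest to smallest: 3238, 1725, 1604, 860, 577, 381, 324, 245 bp.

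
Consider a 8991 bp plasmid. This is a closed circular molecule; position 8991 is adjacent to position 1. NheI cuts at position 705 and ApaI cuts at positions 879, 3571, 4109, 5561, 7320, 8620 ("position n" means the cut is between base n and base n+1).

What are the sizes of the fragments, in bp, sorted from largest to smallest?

Combined cut positions (sorted): 705, 879, 3571, 4109, 5561, 7320, 8620.
Circular molecule, 7 cuts → 7 fragments:
  879 − 705 = 174 bp
  3571 − 879 = 2692 bp
  4109 − 3571 = 538 bp
  5561 − 4109 = 1452 bp
  7320 − 5561 = 1759 bp
  8620 − 7320 = 1300 bp
  wrap: 8991 − 8620 + 705 = 1076 bp
Sorted largest to smallest: 2692, 1759, 1452, 1300, 1076, 538, 174 bp.

2692, 1759, 1452, 1300, 1076, 538, 174 bp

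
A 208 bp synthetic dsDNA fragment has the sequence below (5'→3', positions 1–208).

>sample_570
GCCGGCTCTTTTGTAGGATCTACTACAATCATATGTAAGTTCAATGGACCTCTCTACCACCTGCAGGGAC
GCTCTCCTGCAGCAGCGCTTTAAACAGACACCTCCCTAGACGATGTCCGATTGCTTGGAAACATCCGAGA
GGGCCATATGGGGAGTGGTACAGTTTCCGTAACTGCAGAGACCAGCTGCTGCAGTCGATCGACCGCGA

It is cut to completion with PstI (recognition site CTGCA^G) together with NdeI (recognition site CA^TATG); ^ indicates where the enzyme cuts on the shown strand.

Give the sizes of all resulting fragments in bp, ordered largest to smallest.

PstI sites (CTGCAG) start at positions 61, 77, 173, 189.
PstI cuts after base 5 of each site (before the last base), so after positions 65, 81, 177, 193.
NdeI sites (CATATG) start at positions 30, 145.
NdeI cuts after base 2 of each site, so after positions 31, 146.
Combined cut positions: 31, 65, 81, 146, 177, 193.
Linear molecule, 6 cuts → 7 fragments:
  1–31 → 31 bp
  32–65 → 34 bp
  66–81 → 16 bp
  82–146 → 65 bp
  147–177 → 31 bp
  178–193 → 16 bp
  194–208 → 15 bp
Sorted largest to smallest: 65, 34, 31, 31, 16, 16, 15 bp.

65, 34, 31, 31, 16, 16, 15 bp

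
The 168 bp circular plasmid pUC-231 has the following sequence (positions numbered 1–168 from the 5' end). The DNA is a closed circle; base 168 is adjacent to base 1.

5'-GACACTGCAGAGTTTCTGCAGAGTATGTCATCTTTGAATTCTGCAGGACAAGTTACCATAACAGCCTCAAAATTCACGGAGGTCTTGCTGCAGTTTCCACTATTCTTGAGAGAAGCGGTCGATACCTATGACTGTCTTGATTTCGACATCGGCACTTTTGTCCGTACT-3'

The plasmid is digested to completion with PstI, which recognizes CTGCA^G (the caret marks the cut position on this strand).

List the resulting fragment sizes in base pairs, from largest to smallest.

PstI sites (CTGCAG) start at positions 5, 16, 41, 88.
PstI cuts after base 5 of each site (before the last base), so after positions 9, 20, 45, 92.
Circular molecule, 4 cuts → 4 fragments:
  10–20 → 11 bp
  21–45 → 25 bp
  46–92 → 47 bp
  93–168 then 1–9 → 76 + 9 = 85 bp
Sorted largest to smallest: 85, 47, 25, 11 bp.

85, 47, 25, 11 bp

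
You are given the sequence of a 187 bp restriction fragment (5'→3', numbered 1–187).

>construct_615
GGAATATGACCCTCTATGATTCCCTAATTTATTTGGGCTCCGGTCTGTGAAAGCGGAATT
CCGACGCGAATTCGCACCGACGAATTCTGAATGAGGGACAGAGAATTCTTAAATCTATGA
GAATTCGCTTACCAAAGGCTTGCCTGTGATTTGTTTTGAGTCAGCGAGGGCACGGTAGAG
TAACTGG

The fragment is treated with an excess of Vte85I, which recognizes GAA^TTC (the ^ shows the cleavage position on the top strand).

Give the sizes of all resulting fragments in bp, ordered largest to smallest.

Vte85I sites (GAATTC) start at positions 56, 68, 82, 103, 121.
Vte85I cuts after base 3 of each site, so after positions 58, 70, 84, 105, 123.
Linear molecule, 5 cuts → 6 fragments:
  1–58 → 58 bp
  59–70 → 12 bp
  71–84 → 14 bp
  85–105 → 21 bp
  106–123 → 18 bp
  124–187 → 64 bp
Sorted largest to smallest: 64, 58, 21, 18, 14, 12 bp.

64, 58, 21, 18, 14, 12 bp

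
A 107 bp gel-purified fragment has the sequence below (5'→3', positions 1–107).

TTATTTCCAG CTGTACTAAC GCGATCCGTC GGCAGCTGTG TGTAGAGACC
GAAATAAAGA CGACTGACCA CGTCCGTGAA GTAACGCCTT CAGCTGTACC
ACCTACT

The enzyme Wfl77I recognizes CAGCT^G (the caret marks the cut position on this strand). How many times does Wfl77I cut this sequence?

CAGCTG occurs starting at positions 8, 33, 91.
Wfl77I cuts at 3 sites.

3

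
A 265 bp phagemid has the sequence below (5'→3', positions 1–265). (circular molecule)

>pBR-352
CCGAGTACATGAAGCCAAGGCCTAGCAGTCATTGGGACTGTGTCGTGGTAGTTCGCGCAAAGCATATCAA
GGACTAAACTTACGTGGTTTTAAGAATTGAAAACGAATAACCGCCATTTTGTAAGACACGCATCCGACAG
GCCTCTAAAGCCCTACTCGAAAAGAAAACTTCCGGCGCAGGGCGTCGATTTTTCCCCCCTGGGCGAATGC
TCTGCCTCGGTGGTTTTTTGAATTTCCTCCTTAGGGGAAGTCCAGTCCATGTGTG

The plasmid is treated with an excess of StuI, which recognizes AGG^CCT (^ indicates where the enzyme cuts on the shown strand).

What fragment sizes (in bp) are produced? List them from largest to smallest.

StuI sites (AGGCCT) start at positions 18, 139.
StuI cuts after base 3 of each site, so after positions 20, 141.
Circular molecule, 2 cuts → 2 fragments:
  21–141 → 121 bp
  142–265 then 1–20 → 124 + 20 = 144 bp
Sorted largest to smallest: 144, 121 bp.

144, 121 bp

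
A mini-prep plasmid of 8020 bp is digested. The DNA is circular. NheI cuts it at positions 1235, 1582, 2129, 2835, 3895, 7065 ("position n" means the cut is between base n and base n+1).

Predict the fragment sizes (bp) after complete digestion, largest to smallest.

Circular molecule, 6 cuts → 6 fragments:
  1582 − 1235 = 347 bp
  2129 − 1582 = 547 bp
  2835 − 2129 = 706 bp
  3895 − 2835 = 1060 bp
  7065 − 3895 = 3170 bp
  wrap: 8020 − 7065 + 1235 = 2190 bp
Sorted largest to smallest: 3170, 2190, 1060, 706, 547, 347 bp.

3170, 2190, 1060, 706, 547, 347 bp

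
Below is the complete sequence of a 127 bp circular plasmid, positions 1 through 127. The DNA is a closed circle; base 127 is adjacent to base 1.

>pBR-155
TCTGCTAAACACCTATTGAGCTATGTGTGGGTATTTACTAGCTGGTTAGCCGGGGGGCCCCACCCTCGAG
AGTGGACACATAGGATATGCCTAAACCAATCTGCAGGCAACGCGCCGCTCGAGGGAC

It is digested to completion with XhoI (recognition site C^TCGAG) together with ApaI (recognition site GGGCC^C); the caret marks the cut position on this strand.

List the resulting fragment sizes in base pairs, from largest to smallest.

68, 53, 6 bp

XhoI sites (CTCGAG) start at positions 65, 118.
XhoI cuts after the first base of each site, so after positions 65, 118.
The ApaI site (GGGCCC) starts at position 55.
ApaI cuts after base 5 of each site (before the last base), so after position 59.
Combined cut positions: 59, 65, 118.
Circular molecule, 3 cuts → 3 fragments:
  60–65 → 6 bp
  66–118 → 53 bp
  119–127 then 1–59 → 9 + 59 = 68 bp
Sorted largest to smallest: 68, 53, 6 bp.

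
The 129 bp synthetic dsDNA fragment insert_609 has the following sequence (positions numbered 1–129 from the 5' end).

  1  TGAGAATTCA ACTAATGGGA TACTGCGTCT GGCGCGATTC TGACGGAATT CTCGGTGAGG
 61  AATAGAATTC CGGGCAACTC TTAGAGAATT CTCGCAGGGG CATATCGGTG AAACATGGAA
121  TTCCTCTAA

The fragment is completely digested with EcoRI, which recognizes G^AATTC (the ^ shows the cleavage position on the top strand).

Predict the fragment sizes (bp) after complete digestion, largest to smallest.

EcoRI sites (GAATTC) start at positions 4, 46, 65, 86, 118.
EcoRI cuts after the first base of each site, so after positions 4, 46, 65, 86, 118.
Linear molecule, 5 cuts → 6 fragments:
  1–4 → 4 bp
  5–46 → 42 bp
  47–65 → 19 bp
  66–86 → 21 bp
  87–118 → 32 bp
  119–129 → 11 bp
Sorted largest to smallest: 42, 32, 21, 19, 11, 4 bp.

42, 32, 21, 19, 11, 4 bp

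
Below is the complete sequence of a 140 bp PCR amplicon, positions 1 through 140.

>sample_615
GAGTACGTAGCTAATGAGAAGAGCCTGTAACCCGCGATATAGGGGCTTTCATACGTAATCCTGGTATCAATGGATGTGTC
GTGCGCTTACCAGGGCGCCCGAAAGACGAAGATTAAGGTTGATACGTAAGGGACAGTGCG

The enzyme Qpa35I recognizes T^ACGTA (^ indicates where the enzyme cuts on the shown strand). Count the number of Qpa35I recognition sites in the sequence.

3

TACGTA occurs starting at positions 4, 52, 123.
Qpa35I cuts at 3 sites.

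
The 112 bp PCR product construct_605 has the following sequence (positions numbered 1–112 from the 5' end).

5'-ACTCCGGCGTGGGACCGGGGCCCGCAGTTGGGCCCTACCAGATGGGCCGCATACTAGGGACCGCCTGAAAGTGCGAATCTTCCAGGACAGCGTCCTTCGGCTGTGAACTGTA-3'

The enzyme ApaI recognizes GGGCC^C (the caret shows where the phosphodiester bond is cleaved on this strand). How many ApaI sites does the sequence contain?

2

GGGCCC occurs starting at positions 18, 30.
ApaI cuts at 2 sites.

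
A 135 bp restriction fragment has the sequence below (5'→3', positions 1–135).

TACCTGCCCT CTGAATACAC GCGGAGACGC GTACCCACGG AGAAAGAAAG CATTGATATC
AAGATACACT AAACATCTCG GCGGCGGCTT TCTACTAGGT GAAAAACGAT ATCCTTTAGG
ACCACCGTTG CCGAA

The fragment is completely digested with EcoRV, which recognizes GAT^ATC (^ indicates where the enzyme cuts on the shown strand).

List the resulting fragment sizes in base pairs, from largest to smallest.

57, 53, 25 bp

EcoRV sites (GATATC) start at positions 55, 108.
EcoRV cuts after base 3 of each site, so after positions 57, 110.
Linear molecule, 2 cuts → 3 fragments:
  1–57 → 57 bp
  58–110 → 53 bp
  111–135 → 25 bp
Sorted largest to smallest: 57, 53, 25 bp.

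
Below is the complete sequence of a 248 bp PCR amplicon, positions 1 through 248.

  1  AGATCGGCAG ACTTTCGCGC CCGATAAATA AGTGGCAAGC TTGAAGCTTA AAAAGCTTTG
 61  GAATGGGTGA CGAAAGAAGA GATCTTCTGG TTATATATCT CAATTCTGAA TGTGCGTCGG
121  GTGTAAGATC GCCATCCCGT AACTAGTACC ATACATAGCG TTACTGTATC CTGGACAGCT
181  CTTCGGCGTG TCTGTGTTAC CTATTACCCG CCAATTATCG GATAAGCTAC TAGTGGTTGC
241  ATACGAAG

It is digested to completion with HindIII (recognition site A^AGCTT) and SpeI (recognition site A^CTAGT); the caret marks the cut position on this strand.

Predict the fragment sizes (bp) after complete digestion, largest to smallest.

HindIII sites (AAGCTT) start at positions 37, 44, 53.
HindIII cuts after the first base of each site, so after positions 37, 44, 53.
SpeI sites (ACTAGT) start at positions 142, 229.
SpeI cuts after the first base of each site, so after positions 142, 229.
Combined cut positions: 37, 44, 53, 142, 229.
Linear molecule, 5 cuts → 6 fragments:
  1–37 → 37 bp
  38–44 → 7 bp
  45–53 → 9 bp
  54–142 → 89 bp
  143–229 → 87 bp
  230–248 → 19 bp
Sorted largest to smallest: 89, 87, 37, 19, 9, 7 bp.

89, 87, 37, 19, 9, 7 bp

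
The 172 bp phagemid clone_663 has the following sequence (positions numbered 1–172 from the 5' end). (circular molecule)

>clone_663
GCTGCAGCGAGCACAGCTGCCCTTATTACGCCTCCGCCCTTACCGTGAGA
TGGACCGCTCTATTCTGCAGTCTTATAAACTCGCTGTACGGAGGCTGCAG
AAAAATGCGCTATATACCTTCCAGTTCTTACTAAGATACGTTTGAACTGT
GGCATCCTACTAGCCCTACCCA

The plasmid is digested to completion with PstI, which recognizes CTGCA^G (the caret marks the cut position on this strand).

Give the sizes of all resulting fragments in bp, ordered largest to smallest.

PstI sites (CTGCAG) start at positions 2, 65, 95.
PstI cuts after base 5 of each site (before the last base), so after positions 6, 69, 99.
Circular molecule, 3 cuts → 3 fragments:
  7–69 → 63 bp
  70–99 → 30 bp
  100–172 then 1–6 → 73 + 6 = 79 bp
Sorted largest to smallest: 79, 63, 30 bp.

79, 63, 30 bp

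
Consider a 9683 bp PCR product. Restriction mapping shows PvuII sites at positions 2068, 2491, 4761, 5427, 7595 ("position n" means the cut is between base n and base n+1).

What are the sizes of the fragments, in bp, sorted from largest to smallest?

2270, 2168, 2088, 2068, 666, 423 bp

Linear molecule, 5 cuts → 6 fragments:
  2068 − 0 = 2068 bp
  2491 − 2068 = 423 bp
  4761 − 2491 = 2270 bp
  5427 − 4761 = 666 bp
  7595 − 5427 = 2168 bp
  9683 − 7595 = 2088 bp
Sorted largest to smallest: 2270, 2168, 2088, 2068, 666, 423 bp.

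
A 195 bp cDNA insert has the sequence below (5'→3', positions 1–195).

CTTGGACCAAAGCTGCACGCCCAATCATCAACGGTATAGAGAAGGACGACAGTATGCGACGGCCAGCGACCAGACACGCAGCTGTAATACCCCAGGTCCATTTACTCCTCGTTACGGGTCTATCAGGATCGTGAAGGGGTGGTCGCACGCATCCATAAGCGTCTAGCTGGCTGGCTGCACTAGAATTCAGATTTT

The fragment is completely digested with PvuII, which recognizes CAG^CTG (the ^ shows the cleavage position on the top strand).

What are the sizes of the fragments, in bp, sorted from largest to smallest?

The PvuII site (CAGCTG) starts at position 79.
PvuII cuts after base 3 of each site, so after position 81.
Linear molecule, 1 cut → 2 fragments:
  1–81 → 81 bp
  82–195 → 114 bp
Sorted largest to smallest: 114, 81 bp.

114, 81 bp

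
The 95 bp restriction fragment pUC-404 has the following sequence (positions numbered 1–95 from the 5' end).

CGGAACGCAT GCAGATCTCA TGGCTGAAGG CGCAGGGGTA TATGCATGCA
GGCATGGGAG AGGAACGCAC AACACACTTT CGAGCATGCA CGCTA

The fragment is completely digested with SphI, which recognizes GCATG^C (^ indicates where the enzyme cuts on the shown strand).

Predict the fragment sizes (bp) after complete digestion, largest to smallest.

SphI sites (GCATGC) start at positions 7, 44, 84.
SphI cuts after base 5 of each site (before the last base), so after positions 11, 48, 88.
Linear molecule, 3 cuts → 4 fragments:
  1–11 → 11 bp
  12–48 → 37 bp
  49–88 → 40 bp
  89–95 → 7 bp
Sorted largest to smallest: 40, 37, 11, 7 bp.

40, 37, 11, 7 bp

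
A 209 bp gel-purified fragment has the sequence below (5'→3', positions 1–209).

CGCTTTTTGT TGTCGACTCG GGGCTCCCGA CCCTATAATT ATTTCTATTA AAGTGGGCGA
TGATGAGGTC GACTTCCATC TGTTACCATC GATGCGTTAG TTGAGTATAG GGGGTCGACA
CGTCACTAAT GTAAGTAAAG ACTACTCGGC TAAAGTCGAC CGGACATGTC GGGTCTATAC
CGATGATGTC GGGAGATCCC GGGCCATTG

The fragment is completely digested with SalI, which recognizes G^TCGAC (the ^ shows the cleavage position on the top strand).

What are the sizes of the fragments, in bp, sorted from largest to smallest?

SalI sites (GTCGAC) start at positions 12, 68, 114, 155.
SalI cuts after the first base of each site, so after positions 12, 68, 114, 155.
Linear molecule, 4 cuts → 5 fragments:
  1–12 → 12 bp
  13–68 → 56 bp
  69–114 → 46 bp
  115–155 → 41 bp
  156–209 → 54 bp
Sorted largest to smallest: 56, 54, 46, 41, 12 bp.

56, 54, 46, 41, 12 bp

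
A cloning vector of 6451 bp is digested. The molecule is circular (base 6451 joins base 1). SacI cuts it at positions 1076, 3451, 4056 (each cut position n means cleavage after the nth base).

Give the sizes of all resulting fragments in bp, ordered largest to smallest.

Circular molecule, 3 cuts → 3 fragments:
  3451 − 1076 = 2375 bp
  4056 − 3451 = 605 bp
  wrap: 6451 − 4056 + 1076 = 3471 bp
Sorted largest to smallest: 3471, 2375, 605 bp.

3471, 2375, 605 bp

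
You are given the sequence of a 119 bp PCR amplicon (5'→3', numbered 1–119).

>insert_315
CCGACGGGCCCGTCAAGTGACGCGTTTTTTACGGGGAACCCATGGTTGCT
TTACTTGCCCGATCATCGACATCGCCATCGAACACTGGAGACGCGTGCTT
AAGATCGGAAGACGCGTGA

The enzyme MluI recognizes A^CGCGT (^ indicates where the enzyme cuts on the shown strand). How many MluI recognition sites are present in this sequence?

3

ACGCGT occurs starting at positions 20, 91, 112.
MluI cuts at 3 sites.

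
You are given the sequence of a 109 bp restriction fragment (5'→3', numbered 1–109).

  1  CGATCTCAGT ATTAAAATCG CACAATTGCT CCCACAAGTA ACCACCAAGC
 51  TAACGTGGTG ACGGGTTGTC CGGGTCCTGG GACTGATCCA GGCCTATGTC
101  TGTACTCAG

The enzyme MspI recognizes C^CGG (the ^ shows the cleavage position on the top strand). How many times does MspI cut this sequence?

CCGG occurs starting at position 70.
MspI cuts at 1 site.

1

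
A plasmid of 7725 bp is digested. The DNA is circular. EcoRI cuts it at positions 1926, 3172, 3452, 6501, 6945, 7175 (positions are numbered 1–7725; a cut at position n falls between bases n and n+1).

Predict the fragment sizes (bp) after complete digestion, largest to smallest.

Circular molecule, 6 cuts → 6 fragments:
  3172 − 1926 = 1246 bp
  3452 − 3172 = 280 bp
  6501 − 3452 = 3049 bp
  6945 − 6501 = 444 bp
  7175 − 6945 = 230 bp
  wrap: 7725 − 7175 + 1926 = 2476 bp
Sorted largest to smallest: 3049, 2476, 1246, 444, 280, 230 bp.

3049, 2476, 1246, 444, 280, 230 bp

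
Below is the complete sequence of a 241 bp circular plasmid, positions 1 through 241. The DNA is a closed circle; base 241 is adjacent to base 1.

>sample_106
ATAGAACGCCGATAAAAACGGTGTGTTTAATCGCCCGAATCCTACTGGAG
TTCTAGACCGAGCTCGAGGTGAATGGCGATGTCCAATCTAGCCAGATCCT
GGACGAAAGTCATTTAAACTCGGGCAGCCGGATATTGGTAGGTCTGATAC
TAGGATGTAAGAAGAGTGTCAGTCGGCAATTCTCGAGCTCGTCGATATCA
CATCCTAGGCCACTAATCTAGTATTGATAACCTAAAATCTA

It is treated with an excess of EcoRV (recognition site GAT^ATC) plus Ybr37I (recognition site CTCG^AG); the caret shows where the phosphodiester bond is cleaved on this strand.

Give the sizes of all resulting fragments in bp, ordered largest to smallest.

119, 111, 11 bp

The EcoRV site (GATATC) starts at position 194.
EcoRV cuts after base 3 of each site, so after position 196.
Ybr37I sites (CTCGAG) start at positions 63, 182.
Ybr37I cuts after base 4 of each site, so after positions 66, 185.
Combined cut positions: 66, 185, 196.
Circular molecule, 3 cuts → 3 fragments:
  67–185 → 119 bp
  186–196 → 11 bp
  197–241 then 1–66 → 45 + 66 = 111 bp
Sorted largest to smallest: 119, 111, 11 bp.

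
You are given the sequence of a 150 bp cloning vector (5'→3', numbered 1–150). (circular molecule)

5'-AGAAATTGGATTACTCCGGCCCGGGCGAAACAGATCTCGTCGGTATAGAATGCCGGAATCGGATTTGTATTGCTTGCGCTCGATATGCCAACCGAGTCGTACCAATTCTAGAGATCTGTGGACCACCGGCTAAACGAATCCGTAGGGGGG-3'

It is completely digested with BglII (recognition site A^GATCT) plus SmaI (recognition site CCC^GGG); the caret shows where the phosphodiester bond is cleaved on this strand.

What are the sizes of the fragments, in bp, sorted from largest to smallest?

BglII sites (AGATCT) start at positions 32, 112.
BglII cuts after the first base of each site, so after positions 32, 112.
The SmaI site (CCCGGG) starts at position 20.
SmaI cuts after base 3 of each site, so after position 22.
Combined cut positions: 22, 32, 112.
Circular molecule, 3 cuts → 3 fragments:
  23–32 → 10 bp
  33–112 → 80 bp
  113–150 then 1–22 → 38 + 22 = 60 bp
Sorted largest to smallest: 80, 60, 10 bp.

80, 60, 10 bp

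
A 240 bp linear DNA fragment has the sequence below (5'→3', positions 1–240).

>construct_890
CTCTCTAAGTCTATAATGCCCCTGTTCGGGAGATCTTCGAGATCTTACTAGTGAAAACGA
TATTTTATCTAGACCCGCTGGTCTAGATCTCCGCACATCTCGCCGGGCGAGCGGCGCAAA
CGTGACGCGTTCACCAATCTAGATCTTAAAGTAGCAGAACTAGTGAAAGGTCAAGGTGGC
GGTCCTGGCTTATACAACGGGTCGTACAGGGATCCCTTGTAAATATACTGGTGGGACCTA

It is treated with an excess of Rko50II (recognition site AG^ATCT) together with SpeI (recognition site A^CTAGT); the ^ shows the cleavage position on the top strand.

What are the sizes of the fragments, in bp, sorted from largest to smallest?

Rko50II sites (AGATCT) start at positions 31, 40, 85, 141.
Rko50II cuts after base 2 of each site, so after positions 32, 41, 86, 142.
SpeI sites (ACTAGT) start at positions 47, 159.
SpeI cuts after the first base of each site, so after positions 47, 159.
Combined cut positions: 32, 41, 47, 86, 142, 159.
Linear molecule, 6 cuts → 7 fragments:
  1–32 → 32 bp
  33–41 → 9 bp
  42–47 → 6 bp
  48–86 → 39 bp
  87–142 → 56 bp
  143–159 → 17 bp
  160–240 → 81 bp
Sorted largest to smallest: 81, 56, 39, 32, 17, 9, 6 bp.

81, 56, 39, 32, 17, 9, 6 bp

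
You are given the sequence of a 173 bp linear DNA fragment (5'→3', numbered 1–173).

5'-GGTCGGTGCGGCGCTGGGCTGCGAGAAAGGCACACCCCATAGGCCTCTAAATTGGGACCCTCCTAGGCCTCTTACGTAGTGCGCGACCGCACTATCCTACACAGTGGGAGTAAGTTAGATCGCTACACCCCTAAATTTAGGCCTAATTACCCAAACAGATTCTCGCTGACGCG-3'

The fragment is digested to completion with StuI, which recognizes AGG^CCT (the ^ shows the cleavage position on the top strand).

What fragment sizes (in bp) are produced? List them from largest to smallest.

74, 43, 32, 24 bp

StuI sites (AGGCCT) start at positions 41, 65, 139.
StuI cuts after base 3 of each site, so after positions 43, 67, 141.
Linear molecule, 3 cuts → 4 fragments:
  1–43 → 43 bp
  44–67 → 24 bp
  68–141 → 74 bp
  142–173 → 32 bp
Sorted largest to smallest: 74, 43, 32, 24 bp.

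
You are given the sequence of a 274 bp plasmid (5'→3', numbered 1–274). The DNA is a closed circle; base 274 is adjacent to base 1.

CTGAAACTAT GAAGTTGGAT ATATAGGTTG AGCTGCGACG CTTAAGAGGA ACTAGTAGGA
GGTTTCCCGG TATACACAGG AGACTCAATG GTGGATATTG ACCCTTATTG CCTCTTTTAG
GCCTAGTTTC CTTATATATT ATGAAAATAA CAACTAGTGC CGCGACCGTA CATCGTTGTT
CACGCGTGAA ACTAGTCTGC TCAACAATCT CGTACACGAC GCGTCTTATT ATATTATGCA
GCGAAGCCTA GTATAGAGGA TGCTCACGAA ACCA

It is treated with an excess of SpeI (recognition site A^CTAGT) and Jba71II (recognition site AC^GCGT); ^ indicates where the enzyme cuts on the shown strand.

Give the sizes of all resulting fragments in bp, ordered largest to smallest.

105, 102, 30, 29, 8 bp

SpeI sites (ACTAGT) start at positions 51, 153, 191.
SpeI cuts after the first base of each site, so after positions 51, 153, 191.
Jba71II sites (ACGCGT) start at positions 182, 219.
Jba71II cuts after base 2 of each site, so after positions 183, 220.
Combined cut positions: 51, 153, 183, 191, 220.
Circular molecule, 5 cuts → 5 fragments:
  52–153 → 102 bp
  154–183 → 30 bp
  184–191 → 8 bp
  192–220 → 29 bp
  221–274 then 1–51 → 54 + 51 = 105 bp
Sorted largest to smallest: 105, 102, 30, 29, 8 bp.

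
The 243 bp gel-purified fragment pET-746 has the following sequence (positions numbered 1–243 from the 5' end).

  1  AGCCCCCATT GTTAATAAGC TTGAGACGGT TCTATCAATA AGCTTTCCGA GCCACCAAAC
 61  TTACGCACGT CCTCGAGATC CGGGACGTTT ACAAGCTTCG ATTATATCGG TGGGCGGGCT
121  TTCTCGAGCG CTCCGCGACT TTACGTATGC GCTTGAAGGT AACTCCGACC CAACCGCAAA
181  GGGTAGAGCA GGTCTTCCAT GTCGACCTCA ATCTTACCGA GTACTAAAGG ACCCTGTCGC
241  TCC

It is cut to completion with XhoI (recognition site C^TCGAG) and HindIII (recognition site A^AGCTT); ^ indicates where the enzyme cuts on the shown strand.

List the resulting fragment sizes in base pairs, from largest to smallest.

120, 32, 30, 23, 21, 17 bp

XhoI sites (CTCGAG) start at positions 72, 123.
XhoI cuts after the first base of each site, so after positions 72, 123.
HindIII sites (AAGCTT) start at positions 17, 40, 93.
HindIII cuts after the first base of each site, so after positions 17, 40, 93.
Combined cut positions: 17, 40, 72, 93, 123.
Linear molecule, 5 cuts → 6 fragments:
  1–17 → 17 bp
  18–40 → 23 bp
  41–72 → 32 bp
  73–93 → 21 bp
  94–123 → 30 bp
  124–243 → 120 bp
Sorted largest to smallest: 120, 32, 30, 23, 21, 17 bp.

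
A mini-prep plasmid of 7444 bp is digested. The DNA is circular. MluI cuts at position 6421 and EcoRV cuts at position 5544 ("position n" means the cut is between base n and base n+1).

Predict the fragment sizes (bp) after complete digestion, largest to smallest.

Combined cut positions (sorted): 5544, 6421.
Circular molecule, 2 cuts → 2 fragments:
  6421 − 5544 = 877 bp
  wrap: 7444 − 6421 + 5544 = 6567 bp
Sorted largest to smallest: 6567, 877 bp.

6567, 877 bp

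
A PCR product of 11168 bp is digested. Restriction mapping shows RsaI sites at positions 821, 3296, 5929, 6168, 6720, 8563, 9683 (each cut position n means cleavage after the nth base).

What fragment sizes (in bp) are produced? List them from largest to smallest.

2633, 2475, 1843, 1485, 1120, 821, 552, 239 bp

Linear molecule, 7 cuts → 8 fragments:
  821 − 0 = 821 bp
  3296 − 821 = 2475 bp
  5929 − 3296 = 2633 bp
  6168 − 5929 = 239 bp
  6720 − 6168 = 552 bp
  8563 − 6720 = 1843 bp
  9683 − 8563 = 1120 bp
  11168 − 9683 = 1485 bp
Sorted largest to smallest: 2633, 2475, 1843, 1485, 1120, 821, 552, 239 bp.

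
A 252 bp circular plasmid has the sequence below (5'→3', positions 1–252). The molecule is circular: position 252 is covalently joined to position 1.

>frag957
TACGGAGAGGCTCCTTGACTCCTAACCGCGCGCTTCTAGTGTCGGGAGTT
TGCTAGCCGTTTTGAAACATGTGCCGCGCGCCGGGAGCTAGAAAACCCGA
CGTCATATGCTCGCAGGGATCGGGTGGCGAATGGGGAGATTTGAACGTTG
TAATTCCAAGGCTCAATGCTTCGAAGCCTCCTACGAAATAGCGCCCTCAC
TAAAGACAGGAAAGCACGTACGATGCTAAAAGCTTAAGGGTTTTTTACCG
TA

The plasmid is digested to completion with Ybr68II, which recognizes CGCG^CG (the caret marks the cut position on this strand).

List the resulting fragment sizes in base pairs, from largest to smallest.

204, 48 bp

Ybr68II sites (CGCGCG) start at positions 27, 75.
Ybr68II cuts after base 4 of each site, so after positions 30, 78.
Circular molecule, 2 cuts → 2 fragments:
  31–78 → 48 bp
  79–252 then 1–30 → 174 + 30 = 204 bp
Sorted largest to smallest: 204, 48 bp.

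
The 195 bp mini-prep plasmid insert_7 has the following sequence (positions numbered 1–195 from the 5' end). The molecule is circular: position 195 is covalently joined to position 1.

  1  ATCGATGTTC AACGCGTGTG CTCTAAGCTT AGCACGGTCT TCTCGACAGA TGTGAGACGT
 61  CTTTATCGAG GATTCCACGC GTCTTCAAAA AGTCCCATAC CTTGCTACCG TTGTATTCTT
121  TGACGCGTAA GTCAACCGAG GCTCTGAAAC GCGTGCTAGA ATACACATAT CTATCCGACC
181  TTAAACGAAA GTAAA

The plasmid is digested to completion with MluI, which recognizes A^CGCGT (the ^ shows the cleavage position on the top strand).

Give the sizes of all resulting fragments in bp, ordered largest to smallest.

65, 58, 46, 26 bp

MluI sites (ACGCGT) start at positions 12, 77, 123, 149.
MluI cuts after the first base of each site, so after positions 12, 77, 123, 149.
Circular molecule, 4 cuts → 4 fragments:
  13–77 → 65 bp
  78–123 → 46 bp
  124–149 → 26 bp
  150–195 then 1–12 → 46 + 12 = 58 bp
Sorted largest to smallest: 65, 58, 46, 26 bp.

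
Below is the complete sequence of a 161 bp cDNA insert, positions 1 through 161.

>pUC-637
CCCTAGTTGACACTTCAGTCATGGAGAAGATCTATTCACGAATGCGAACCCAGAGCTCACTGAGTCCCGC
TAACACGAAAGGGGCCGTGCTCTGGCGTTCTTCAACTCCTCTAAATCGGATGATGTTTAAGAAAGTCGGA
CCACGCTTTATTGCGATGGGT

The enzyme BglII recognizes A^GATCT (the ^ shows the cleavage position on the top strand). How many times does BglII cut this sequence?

AGATCT occurs starting at position 28.
BglII cuts at 1 site.

1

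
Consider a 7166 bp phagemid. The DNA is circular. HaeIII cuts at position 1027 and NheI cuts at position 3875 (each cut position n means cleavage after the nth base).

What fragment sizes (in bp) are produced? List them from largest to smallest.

4318, 2848 bp

Combined cut positions (sorted): 1027, 3875.
Circular molecule, 2 cuts → 2 fragments:
  3875 − 1027 = 2848 bp
  wrap: 7166 − 3875 + 1027 = 4318 bp
Sorted largest to smallest: 4318, 2848 bp.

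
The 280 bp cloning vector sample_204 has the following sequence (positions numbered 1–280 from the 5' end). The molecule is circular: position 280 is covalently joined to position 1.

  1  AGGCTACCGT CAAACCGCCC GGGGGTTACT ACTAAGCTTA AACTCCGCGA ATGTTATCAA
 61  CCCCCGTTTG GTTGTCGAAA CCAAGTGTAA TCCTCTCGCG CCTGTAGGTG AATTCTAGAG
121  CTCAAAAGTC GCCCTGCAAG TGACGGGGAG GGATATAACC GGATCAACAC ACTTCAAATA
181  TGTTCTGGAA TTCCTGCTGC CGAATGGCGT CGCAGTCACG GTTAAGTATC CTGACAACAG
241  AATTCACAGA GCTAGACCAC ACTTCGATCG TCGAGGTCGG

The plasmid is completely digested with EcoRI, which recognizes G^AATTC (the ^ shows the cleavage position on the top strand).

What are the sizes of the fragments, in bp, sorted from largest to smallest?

EcoRI sites (GAATTC) start at positions 110, 188, 240.
EcoRI cuts after the first base of each site, so after positions 110, 188, 240.
Circular molecule, 3 cuts → 3 fragments:
  111–188 → 78 bp
  189–240 → 52 bp
  241–280 then 1–110 → 40 + 110 = 150 bp
Sorted largest to smallest: 150, 78, 52 bp.

150, 78, 52 bp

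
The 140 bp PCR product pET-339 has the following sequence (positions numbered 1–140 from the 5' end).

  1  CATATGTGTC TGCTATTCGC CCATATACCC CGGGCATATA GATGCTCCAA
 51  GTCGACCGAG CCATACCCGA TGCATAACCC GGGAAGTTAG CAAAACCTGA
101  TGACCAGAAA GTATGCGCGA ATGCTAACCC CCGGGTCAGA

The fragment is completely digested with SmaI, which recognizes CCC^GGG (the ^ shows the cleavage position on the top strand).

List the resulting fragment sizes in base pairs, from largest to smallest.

SmaI sites (CCCGGG) start at positions 29, 78, 130.
SmaI cuts after base 3 of each site, so after positions 31, 80, 132.
Linear molecule, 3 cuts → 4 fragments:
  1–31 → 31 bp
  32–80 → 49 bp
  81–132 → 52 bp
  133–140 → 8 bp
Sorted largest to smallest: 52, 49, 31, 8 bp.

52, 49, 31, 8 bp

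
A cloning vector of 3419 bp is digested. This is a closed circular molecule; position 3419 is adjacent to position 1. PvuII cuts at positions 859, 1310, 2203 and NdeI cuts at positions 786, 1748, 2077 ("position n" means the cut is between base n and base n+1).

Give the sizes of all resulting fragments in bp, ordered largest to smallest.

2002, 451, 438, 329, 126, 73 bp

Combined cut positions (sorted): 786, 859, 1310, 1748, 2077, 2203.
Circular molecule, 6 cuts → 6 fragments:
  859 − 786 = 73 bp
  1310 − 859 = 451 bp
  1748 − 1310 = 438 bp
  2077 − 1748 = 329 bp
  2203 − 2077 = 126 bp
  wrap: 3419 − 2203 + 786 = 2002 bp
Sorted largest to smallest: 2002, 451, 438, 329, 126, 73 bp.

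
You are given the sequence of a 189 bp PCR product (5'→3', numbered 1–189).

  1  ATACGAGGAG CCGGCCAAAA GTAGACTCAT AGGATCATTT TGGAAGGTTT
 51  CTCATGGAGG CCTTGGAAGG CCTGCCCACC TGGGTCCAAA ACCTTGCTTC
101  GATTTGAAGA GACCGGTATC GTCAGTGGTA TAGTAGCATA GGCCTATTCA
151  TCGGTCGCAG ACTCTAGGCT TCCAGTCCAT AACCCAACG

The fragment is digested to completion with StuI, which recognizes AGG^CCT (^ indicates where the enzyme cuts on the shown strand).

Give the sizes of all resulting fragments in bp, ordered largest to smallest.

72, 60, 47, 10 bp

StuI sites (AGGCCT) start at positions 58, 68, 140.
StuI cuts after base 3 of each site, so after positions 60, 70, 142.
Linear molecule, 3 cuts → 4 fragments:
  1–60 → 60 bp
  61–70 → 10 bp
  71–142 → 72 bp
  143–189 → 47 bp
Sorted largest to smallest: 72, 60, 47, 10 bp.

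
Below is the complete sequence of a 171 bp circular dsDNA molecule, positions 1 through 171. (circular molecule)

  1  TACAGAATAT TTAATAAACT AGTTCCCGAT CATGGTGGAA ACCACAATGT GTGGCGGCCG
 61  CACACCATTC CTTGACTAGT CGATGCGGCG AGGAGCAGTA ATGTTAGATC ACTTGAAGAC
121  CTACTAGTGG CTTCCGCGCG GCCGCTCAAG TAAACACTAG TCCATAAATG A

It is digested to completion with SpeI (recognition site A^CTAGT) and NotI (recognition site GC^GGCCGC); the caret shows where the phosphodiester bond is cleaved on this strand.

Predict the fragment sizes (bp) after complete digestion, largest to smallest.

48, 37, 33, 20, 17, 16 bp

SpeI sites (ACTAGT) start at positions 18, 75, 123, 156.
SpeI cuts after the first base of each site, so after positions 18, 75, 123, 156.
NotI sites (GCGGCCGC) start at positions 54, 138.
NotI cuts after base 2 of each site, so after positions 55, 139.
Combined cut positions: 18, 55, 75, 123, 139, 156.
Circular molecule, 6 cuts → 6 fragments:
  19–55 → 37 bp
  56–75 → 20 bp
  76–123 → 48 bp
  124–139 → 16 bp
  140–156 → 17 bp
  157–171 then 1–18 → 15 + 18 = 33 bp
Sorted largest to smallest: 48, 37, 33, 20, 17, 16 bp.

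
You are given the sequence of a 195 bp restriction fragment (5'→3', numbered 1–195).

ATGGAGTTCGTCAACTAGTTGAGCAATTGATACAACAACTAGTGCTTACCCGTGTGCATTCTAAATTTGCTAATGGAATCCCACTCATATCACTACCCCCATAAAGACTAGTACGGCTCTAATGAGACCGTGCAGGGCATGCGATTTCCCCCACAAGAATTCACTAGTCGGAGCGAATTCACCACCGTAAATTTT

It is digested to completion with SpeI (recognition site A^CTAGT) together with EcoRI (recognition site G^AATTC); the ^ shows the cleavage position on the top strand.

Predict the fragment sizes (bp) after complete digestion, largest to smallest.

69, 50, 24, 20, 14, 12, 6 bp

SpeI sites (ACTAGT) start at positions 14, 38, 107, 163.
SpeI cuts after the first base of each site, so after positions 14, 38, 107, 163.
EcoRI sites (GAATTC) start at positions 157, 175.
EcoRI cuts after the first base of each site, so after positions 157, 175.
Combined cut positions: 14, 38, 107, 157, 163, 175.
Linear molecule, 6 cuts → 7 fragments:
  1–14 → 14 bp
  15–38 → 24 bp
  39–107 → 69 bp
  108–157 → 50 bp
  158–163 → 6 bp
  164–175 → 12 bp
  176–195 → 20 bp
Sorted largest to smallest: 69, 50, 24, 20, 14, 12, 6 bp.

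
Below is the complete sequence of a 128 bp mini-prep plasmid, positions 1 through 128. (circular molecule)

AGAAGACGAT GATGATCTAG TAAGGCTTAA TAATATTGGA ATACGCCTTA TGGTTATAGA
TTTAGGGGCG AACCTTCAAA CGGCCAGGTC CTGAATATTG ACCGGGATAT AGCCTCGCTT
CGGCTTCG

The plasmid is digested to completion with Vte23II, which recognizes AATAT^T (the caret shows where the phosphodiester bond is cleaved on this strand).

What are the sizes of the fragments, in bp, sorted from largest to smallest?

66, 62 bp

Vte23II sites (AATATT) start at positions 32, 94.
Vte23II cuts after base 5 of each site (before the last base), so after positions 36, 98.
Circular molecule, 2 cuts → 2 fragments:
  37–98 → 62 bp
  99–128 then 1–36 → 30 + 36 = 66 bp
Sorted largest to smallest: 66, 62 bp.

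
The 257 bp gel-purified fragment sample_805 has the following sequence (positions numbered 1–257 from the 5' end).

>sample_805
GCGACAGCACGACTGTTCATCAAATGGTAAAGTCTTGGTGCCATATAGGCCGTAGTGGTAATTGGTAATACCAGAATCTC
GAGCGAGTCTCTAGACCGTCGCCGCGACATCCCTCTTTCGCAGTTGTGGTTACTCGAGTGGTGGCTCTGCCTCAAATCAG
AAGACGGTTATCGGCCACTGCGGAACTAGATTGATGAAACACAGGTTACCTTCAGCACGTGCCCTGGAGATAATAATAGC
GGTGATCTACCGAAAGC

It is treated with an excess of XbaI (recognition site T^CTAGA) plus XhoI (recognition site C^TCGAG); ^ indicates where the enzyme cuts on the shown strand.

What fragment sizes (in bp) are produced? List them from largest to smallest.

The XbaI site (TCTAGA) starts at position 90.
XbaI cuts after the first base of each site, so after position 90.
XhoI sites (CTCGAG) start at positions 78, 133.
XhoI cuts after the first base of each site, so after positions 78, 133.
Combined cut positions: 78, 90, 133.
Linear molecule, 3 cuts → 4 fragments:
  1–78 → 78 bp
  79–90 → 12 bp
  91–133 → 43 bp
  134–257 → 124 bp
Sorted largest to smallest: 124, 78, 43, 12 bp.

124, 78, 43, 12 bp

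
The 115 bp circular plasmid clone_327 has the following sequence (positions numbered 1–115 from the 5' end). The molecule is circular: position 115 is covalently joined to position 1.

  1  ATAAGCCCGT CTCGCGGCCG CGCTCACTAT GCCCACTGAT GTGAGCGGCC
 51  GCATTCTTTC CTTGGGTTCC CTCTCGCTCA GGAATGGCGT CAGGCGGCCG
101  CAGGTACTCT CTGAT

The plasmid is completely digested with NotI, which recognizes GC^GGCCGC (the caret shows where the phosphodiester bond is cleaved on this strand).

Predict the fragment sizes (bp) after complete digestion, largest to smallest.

49, 35, 31 bp

NotI sites (GCGGCCGC) start at positions 14, 45, 94.
NotI cuts after base 2 of each site, so after positions 15, 46, 95.
Circular molecule, 3 cuts → 3 fragments:
  16–46 → 31 bp
  47–95 → 49 bp
  96–115 then 1–15 → 20 + 15 = 35 bp
Sorted largest to smallest: 49, 35, 31 bp.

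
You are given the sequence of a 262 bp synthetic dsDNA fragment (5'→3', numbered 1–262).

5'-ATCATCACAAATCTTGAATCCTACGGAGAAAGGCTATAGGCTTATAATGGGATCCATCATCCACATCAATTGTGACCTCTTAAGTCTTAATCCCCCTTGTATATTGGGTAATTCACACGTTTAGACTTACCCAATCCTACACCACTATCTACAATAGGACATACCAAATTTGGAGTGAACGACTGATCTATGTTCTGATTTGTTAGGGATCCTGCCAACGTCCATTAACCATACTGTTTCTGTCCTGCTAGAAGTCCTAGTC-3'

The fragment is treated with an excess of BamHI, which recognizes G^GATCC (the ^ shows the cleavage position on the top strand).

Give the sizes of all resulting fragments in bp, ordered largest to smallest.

157, 55, 50 bp

BamHI sites (GGATCC) start at positions 50, 207.
BamHI cuts after the first base of each site, so after positions 50, 207.
Linear molecule, 2 cuts → 3 fragments:
  1–50 → 50 bp
  51–207 → 157 bp
  208–262 → 55 bp
Sorted largest to smallest: 157, 55, 50 bp.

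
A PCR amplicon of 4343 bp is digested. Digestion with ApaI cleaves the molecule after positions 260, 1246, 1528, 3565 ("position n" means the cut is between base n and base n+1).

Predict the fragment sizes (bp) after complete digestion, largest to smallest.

2037, 986, 778, 282, 260 bp

Linear molecule, 4 cuts → 5 fragments:
  260 − 0 = 260 bp
  1246 − 260 = 986 bp
  1528 − 1246 = 282 bp
  3565 − 1528 = 2037 bp
  4343 − 3565 = 778 bp
Sorted largest to smallest: 2037, 986, 778, 282, 260 bp.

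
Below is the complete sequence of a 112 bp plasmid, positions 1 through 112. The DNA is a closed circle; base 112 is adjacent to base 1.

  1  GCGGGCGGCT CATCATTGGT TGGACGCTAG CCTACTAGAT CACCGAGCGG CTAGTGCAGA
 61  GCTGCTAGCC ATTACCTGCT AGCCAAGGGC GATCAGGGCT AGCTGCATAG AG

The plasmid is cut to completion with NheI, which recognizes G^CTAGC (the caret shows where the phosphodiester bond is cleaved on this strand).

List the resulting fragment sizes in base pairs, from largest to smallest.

40, 38, 20, 14 bp

NheI sites (GCTAGC) start at positions 26, 64, 78, 98.
NheI cuts after the first base of each site, so after positions 26, 64, 78, 98.
Circular molecule, 4 cuts → 4 fragments:
  27–64 → 38 bp
  65–78 → 14 bp
  79–98 → 20 bp
  99–112 then 1–26 → 14 + 26 = 40 bp
Sorted largest to smallest: 40, 38, 20, 14 bp.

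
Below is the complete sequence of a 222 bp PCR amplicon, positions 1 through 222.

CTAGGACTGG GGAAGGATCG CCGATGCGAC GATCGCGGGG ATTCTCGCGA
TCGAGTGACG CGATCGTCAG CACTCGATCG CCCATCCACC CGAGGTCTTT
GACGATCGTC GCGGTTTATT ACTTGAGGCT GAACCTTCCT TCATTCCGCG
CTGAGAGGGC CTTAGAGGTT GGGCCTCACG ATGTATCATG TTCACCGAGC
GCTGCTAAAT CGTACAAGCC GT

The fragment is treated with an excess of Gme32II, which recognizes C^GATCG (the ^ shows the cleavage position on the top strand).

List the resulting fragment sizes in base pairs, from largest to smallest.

119, 30, 28, 18, 14, 13 bp

Gme32II sites (CGATCG) start at positions 30, 48, 61, 75, 103.
Gme32II cuts after the first base of each site, so after positions 30, 48, 61, 75, 103.
Linear molecule, 5 cuts → 6 fragments:
  1–30 → 30 bp
  31–48 → 18 bp
  49–61 → 13 bp
  62–75 → 14 bp
  76–103 → 28 bp
  104–222 → 119 bp
Sorted largest to smallest: 119, 30, 28, 18, 14, 13 bp.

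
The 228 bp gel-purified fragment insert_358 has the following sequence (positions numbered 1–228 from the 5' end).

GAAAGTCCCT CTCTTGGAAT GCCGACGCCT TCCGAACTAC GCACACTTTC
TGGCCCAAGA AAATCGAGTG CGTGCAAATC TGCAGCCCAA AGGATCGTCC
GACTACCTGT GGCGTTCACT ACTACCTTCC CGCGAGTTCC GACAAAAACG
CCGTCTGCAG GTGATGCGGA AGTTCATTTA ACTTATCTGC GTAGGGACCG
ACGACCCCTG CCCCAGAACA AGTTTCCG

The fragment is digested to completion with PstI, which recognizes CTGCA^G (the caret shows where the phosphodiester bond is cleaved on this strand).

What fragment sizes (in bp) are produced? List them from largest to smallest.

PstI sites (CTGCAG) start at positions 80, 155.
PstI cuts after base 5 of each site (before the last base), so after positions 84, 159.
Linear molecule, 2 cuts → 3 fragments:
  1–84 → 84 bp
  85–159 → 75 bp
  160–228 → 69 bp
Sorted largest to smallest: 84, 75, 69 bp.

84, 75, 69 bp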